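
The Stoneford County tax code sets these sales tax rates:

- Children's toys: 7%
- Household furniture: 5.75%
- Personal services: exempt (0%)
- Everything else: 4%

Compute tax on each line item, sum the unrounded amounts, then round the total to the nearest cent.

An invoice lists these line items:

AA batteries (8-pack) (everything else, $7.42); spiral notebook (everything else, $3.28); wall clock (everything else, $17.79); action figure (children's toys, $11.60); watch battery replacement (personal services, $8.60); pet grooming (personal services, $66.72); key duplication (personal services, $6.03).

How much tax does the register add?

$1.95

AA batteries (8-pack) $7.42: everything else → 4% → $0.2968
Spiral notebook $3.28: everything else → 4% → $0.1312
Wall clock $17.79: everything else → 4% → $0.7116
Action figure $11.60: children's toys → 7% → $0.812
Watch battery replacement $8.60: personal services → 0% → $0.00
Pet grooming $66.72: personal services → 0% → $0.00
Key duplication $6.03: personal services → 0% → $0.00
Unrounded tax sum = $1.9516 → $1.95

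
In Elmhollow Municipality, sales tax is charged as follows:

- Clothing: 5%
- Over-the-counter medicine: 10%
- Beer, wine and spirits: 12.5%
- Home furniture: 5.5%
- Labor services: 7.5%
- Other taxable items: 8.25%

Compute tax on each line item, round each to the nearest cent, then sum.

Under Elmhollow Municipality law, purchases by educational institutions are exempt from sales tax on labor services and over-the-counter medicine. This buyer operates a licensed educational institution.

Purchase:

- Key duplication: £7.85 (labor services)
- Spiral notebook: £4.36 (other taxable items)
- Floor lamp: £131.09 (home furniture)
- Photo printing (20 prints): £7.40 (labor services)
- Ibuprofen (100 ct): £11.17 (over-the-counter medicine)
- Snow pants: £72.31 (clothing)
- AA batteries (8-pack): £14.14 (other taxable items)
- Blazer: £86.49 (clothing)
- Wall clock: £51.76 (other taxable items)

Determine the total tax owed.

Key duplication £7.85: labor services, buyer-exempt → 0% → £0.00
Spiral notebook £4.36: other taxable items → 8.25% → £0.36
Floor lamp £131.09: home furniture → 5.5% → £7.21
Photo printing (20 prints) £7.40: labor services, buyer-exempt → 0% → £0.00
Ibuprofen (100 ct) £11.17: over-the-counter medicine, buyer-exempt → 0% → £0.00
Snow pants £72.31: clothing → 5% → £3.62
AA batteries (8-pack) £14.14: other taxable items → 8.25% → £1.17
Blazer £86.49: clothing → 5% → £4.32
Wall clock £51.76: other taxable items → 8.25% → £4.27
Total tax = £0.36 + £7.21 + £3.62 + £1.17 + £4.32 + £4.27 = £20.95

£20.95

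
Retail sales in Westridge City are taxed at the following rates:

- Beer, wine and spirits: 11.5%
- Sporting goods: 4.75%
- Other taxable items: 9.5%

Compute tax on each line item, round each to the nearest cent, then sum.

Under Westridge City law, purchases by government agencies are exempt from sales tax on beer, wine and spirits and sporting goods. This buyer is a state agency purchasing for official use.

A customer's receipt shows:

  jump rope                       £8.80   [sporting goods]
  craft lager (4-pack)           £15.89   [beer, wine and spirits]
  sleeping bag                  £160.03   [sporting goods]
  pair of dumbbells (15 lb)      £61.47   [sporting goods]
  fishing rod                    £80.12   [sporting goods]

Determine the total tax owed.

£0.00

Jump rope £8.80: sporting goods, buyer-exempt → 0% → £0.00
Craft lager (4-pack) £15.89: beer, wine and spirits, buyer-exempt → 0% → £0.00
Sleeping bag £160.03: sporting goods, buyer-exempt → 0% → £0.00
Pair of dumbbells (15 lb) £61.47: sporting goods, buyer-exempt → 0% → £0.00
Fishing rod £80.12: sporting goods, buyer-exempt → 0% → £0.00
Total tax = £0.00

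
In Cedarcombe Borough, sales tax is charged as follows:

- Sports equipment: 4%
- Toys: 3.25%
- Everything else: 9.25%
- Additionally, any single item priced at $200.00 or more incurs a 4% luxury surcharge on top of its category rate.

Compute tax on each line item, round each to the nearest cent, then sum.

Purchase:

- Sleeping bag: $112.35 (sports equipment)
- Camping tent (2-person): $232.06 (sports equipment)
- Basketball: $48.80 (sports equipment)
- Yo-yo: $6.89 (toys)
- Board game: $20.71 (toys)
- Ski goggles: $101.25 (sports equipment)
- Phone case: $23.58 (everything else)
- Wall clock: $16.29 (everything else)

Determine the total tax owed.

$33.63

Sleeping bag $112.35: sports equipment → 4% → $4.49
Camping tent (2-person) $232.06: sports equipment → 4% + 4% surcharge = 8% → $18.56
Basketball $48.80: sports equipment → 4% → $1.95
Yo-yo $6.89: toys → 3.25% → $0.22
Board game $20.71: toys → 3.25% → $0.67
Ski goggles $101.25: sports equipment → 4% → $4.05
Phone case $23.58: everything else → 9.25% → $2.18
Wall clock $16.29: everything else → 9.25% → $1.51
Total tax = $4.49 + $18.56 + $1.95 + $0.22 + $0.67 + $4.05 + $2.18 + $1.51 = $33.63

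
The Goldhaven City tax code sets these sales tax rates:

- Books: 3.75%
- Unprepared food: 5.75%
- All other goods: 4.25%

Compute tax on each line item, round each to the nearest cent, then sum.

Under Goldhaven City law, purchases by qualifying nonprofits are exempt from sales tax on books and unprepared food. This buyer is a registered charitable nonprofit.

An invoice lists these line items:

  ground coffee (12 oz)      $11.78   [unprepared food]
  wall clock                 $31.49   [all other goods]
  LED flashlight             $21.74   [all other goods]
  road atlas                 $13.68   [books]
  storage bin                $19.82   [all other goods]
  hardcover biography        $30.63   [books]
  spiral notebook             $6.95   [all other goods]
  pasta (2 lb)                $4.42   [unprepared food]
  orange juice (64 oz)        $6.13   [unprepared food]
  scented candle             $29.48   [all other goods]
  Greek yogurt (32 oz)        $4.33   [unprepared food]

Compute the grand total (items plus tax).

$185.10

Ground coffee (12 oz) $11.78: unprepared food, buyer-exempt → 0% → $0.00
Wall clock $31.49: all other goods → 4.25% → $1.34
LED flashlight $21.74: all other goods → 4.25% → $0.92
Road atlas $13.68: books, buyer-exempt → 0% → $0.00
Storage bin $19.82: all other goods → 4.25% → $0.84
Hardcover biography $30.63: books, buyer-exempt → 0% → $0.00
Spiral notebook $6.95: all other goods → 4.25% → $0.30
Pasta (2 lb) $4.42: unprepared food, buyer-exempt → 0% → $0.00
Orange juice (64 oz) $6.13: unprepared food, buyer-exempt → 0% → $0.00
Scented candle $29.48: all other goods → 4.25% → $1.25
Greek yogurt (32 oz) $4.33: unprepared food, buyer-exempt → 0% → $0.00
Subtotal = $180.45; tax = $4.65; total due = $185.10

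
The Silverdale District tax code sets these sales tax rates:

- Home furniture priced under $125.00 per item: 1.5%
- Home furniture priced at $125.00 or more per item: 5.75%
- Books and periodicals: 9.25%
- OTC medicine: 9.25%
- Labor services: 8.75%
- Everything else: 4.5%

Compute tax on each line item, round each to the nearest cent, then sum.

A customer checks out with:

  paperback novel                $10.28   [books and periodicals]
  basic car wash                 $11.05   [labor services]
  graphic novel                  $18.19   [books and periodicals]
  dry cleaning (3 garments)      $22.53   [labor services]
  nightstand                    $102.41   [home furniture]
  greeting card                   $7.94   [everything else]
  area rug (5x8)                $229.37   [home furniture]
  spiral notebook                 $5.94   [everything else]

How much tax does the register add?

$20.93

Paperback novel $10.28: books and periodicals → 9.25% → $0.95
Basic car wash $11.05: labor services → 8.75% → $0.97
Graphic novel $18.19: books and periodicals → 9.25% → $1.68
Dry cleaning (3 garments) $22.53: labor services → 8.75% → $1.97
Nightstand $102.41: home furniture, under $125.00 → 1.5% → $1.54
Greeting card $7.94: everything else → 4.5% → $0.36
Area rug (5x8) $229.37: home furniture, $125.00 or more → 5.75% → $13.19
Spiral notebook $5.94: everything else → 4.5% → $0.27
Total tax = $0.95 + $0.97 + $1.68 + $1.97 + $1.54 + $0.36 + $13.19 + $0.27 = $20.93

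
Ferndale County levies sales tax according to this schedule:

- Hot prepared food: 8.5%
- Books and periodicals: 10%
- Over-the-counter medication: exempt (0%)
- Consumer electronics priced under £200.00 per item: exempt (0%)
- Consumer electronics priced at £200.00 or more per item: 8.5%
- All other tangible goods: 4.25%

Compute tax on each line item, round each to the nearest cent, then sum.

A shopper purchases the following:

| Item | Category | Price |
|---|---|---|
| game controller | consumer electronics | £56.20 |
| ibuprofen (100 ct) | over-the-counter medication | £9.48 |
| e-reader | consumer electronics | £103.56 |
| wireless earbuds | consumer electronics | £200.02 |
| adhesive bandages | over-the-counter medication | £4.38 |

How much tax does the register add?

£17.00

Game controller £56.20: consumer electronics, under £200.00 → 0% → £0.00
Ibuprofen (100 ct) £9.48: over-the-counter medication → 0% → £0.00
E-reader £103.56: consumer electronics, under £200.00 → 0% → £0.00
Wireless earbuds £200.02: consumer electronics, £200.00 or more → 8.5% → £17.00
Adhesive bandages £4.38: over-the-counter medication → 0% → £0.00
Total tax = £17.00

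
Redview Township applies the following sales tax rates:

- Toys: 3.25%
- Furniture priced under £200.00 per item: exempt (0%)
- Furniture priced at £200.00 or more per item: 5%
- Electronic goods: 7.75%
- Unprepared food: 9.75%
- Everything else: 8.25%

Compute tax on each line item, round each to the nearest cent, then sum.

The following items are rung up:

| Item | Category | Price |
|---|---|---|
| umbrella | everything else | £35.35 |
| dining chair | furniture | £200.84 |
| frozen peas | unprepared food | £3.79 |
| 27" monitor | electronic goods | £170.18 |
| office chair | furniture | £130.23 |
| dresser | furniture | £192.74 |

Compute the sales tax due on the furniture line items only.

Dining chair £200.84: furniture, £200.00 or more → 5% → £10.04
Office chair £130.23: furniture, under £200.00 → 0% → £0.00
Dresser £192.74: furniture, under £200.00 → 0% → £0.00
Tax on furniture = £10.04 + £0.00 + £0.00 = £10.04

£10.04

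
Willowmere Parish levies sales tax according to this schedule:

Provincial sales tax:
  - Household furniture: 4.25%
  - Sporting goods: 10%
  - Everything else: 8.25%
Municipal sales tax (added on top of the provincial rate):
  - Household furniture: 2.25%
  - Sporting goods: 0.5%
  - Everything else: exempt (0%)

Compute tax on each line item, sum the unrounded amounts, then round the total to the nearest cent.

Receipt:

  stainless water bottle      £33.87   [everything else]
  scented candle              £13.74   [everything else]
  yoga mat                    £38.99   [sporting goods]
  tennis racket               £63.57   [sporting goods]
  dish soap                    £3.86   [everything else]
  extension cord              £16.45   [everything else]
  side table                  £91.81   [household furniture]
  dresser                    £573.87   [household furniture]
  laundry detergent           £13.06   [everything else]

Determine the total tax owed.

£60.72

Stainless water bottle £33.87: everything else → 8.25% + 0% municipal = 8.25% → £2.794275
Scented candle £13.74: everything else → 8.25% + 0% municipal = 8.25% → £1.13355
Yoga mat £38.99: sporting goods → 10% + 0.5% municipal = 10.5% → £4.09395
Tennis racket £63.57: sporting goods → 10% + 0.5% municipal = 10.5% → £6.67485
Dish soap £3.86: everything else → 8.25% + 0% municipal = 8.25% → £0.31845
Extension cord £16.45: everything else → 8.25% + 0% municipal = 8.25% → £1.357125
Side table £91.81: household furniture → 4.25% + 2.25% municipal = 6.5% → £5.96765
Dresser £573.87: household furniture → 4.25% + 2.25% municipal = 6.5% → £37.30155
Laundry detergent £13.06: everything else → 8.25% + 0% municipal = 8.25% → £1.07745
Unrounded tax sum = £60.71885 → £60.72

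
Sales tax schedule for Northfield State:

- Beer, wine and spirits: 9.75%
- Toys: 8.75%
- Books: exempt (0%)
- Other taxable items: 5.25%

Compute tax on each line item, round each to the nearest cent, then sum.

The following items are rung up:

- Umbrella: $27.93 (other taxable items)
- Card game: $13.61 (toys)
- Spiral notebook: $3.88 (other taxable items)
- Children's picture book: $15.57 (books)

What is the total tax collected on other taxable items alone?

$1.67

Umbrella $27.93: other taxable items → 5.25% → $1.47
Spiral notebook $3.88: other taxable items → 5.25% → $0.20
Tax on other taxable items = $1.47 + $0.20 = $1.67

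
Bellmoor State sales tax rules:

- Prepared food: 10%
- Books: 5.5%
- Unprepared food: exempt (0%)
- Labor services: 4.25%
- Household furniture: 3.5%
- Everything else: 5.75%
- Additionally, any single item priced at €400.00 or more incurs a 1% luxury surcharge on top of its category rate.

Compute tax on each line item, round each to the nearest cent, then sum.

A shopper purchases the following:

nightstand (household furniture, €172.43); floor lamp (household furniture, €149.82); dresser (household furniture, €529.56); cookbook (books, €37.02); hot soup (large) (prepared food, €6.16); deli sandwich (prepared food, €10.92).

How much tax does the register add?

Nightstand €172.43: household furniture → 3.5% → €6.04
Floor lamp €149.82: household furniture → 3.5% → €5.24
Dresser €529.56: household furniture → 3.5% + 1% surcharge = 4.5% → €23.83
Cookbook €37.02: books → 5.5% → €2.04
Hot soup (large) €6.16: prepared food → 10% → €0.62
Deli sandwich €10.92: prepared food → 10% → €1.09
Total tax = €6.04 + €5.24 + €23.83 + €2.04 + €0.62 + €1.09 = €38.86

€38.86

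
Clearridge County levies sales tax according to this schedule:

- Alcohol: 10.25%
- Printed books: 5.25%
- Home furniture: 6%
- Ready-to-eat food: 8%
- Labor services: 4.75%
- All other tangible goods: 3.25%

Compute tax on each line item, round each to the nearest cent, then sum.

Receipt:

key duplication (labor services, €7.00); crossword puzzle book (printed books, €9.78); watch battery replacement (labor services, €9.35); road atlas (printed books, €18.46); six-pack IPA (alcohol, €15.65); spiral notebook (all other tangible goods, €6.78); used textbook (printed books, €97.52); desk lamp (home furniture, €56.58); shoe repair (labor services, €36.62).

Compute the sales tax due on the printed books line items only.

€6.60

Crossword puzzle book €9.78: printed books → 5.25% → €0.51
Road atlas €18.46: printed books → 5.25% → €0.97
Used textbook €97.52: printed books → 5.25% → €5.12
Tax on printed books = €0.51 + €0.97 + €5.12 = €6.60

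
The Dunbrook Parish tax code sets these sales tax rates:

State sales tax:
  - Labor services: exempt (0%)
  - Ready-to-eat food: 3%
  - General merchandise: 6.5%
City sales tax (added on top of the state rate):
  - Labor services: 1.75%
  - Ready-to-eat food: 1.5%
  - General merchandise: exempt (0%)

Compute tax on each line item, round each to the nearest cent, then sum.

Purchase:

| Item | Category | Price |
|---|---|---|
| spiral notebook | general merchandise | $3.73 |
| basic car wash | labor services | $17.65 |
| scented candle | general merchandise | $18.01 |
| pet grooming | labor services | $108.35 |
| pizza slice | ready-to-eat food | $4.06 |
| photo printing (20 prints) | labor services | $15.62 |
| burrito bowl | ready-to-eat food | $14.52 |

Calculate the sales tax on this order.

$4.72

Spiral notebook $3.73: general merchandise → 6.5% + 0% city = 6.5% → $0.24
Basic car wash $17.65: labor services → 0% + 1.75% city = 1.75% → $0.31
Scented candle $18.01: general merchandise → 6.5% + 0% city = 6.5% → $1.17
Pet grooming $108.35: labor services → 0% + 1.75% city = 1.75% → $1.90
Pizza slice $4.06: ready-to-eat food → 3% + 1.5% city = 4.5% → $0.18
Photo printing (20 prints) $15.62: labor services → 0% + 1.75% city = 1.75% → $0.27
Burrito bowl $14.52: ready-to-eat food → 3% + 1.5% city = 4.5% → $0.65
Total tax = $0.24 + $0.31 + $1.17 + $1.90 + $0.18 + $0.27 + $0.65 = $4.72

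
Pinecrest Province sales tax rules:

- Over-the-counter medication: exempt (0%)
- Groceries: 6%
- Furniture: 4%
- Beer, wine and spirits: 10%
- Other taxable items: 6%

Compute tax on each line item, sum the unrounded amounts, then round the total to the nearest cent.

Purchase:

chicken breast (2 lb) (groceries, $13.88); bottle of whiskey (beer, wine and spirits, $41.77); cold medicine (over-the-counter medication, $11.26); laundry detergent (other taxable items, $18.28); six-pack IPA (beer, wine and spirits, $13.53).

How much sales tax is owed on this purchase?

Chicken breast (2 lb) $13.88: groceries → 6% → $0.8328
Bottle of whiskey $41.77: beer, wine and spirits → 10% → $4.177
Cold medicine $11.26: over-the-counter medication → 0% → $0.00
Laundry detergent $18.28: other taxable items → 6% → $1.0968
Six-pack IPA $13.53: beer, wine and spirits → 10% → $1.353
Unrounded tax sum = $7.4596 → $7.46

$7.46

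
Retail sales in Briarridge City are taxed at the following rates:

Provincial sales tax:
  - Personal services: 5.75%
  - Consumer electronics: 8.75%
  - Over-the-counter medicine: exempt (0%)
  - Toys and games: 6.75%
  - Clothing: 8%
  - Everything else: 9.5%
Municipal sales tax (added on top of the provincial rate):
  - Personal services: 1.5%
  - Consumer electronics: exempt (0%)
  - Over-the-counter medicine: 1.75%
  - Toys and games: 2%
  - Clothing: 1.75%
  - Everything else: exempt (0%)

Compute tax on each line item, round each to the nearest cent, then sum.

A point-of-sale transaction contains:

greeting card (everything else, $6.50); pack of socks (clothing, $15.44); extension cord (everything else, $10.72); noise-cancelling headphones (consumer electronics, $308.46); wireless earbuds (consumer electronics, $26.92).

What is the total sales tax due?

Greeting card $6.50: everything else → 9.5% + 0% municipal = 9.5% → $0.62
Pack of socks $15.44: clothing → 8% + 1.75% municipal = 9.75% → $1.51
Extension cord $10.72: everything else → 9.5% + 0% municipal = 9.5% → $1.02
Noise-cancelling headphones $308.46: consumer electronics → 8.75% + 0% municipal = 8.75% → $26.99
Wireless earbuds $26.92: consumer electronics → 8.75% + 0% municipal = 8.75% → $2.36
Total tax = $0.62 + $1.51 + $1.02 + $26.99 + $2.36 = $32.50

$32.50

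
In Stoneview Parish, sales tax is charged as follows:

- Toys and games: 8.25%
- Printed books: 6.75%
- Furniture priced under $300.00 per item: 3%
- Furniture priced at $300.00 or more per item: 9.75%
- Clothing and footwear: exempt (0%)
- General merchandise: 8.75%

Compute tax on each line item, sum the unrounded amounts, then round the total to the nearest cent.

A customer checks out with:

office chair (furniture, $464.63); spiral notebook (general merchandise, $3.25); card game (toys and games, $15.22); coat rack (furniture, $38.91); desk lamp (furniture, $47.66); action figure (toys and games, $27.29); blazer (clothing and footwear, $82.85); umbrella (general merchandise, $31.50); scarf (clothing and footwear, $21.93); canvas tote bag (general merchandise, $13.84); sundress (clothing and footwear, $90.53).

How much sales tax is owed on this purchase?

Office chair $464.63: furniture, $300.00 or more → 9.75% → $45.301425
Spiral notebook $3.25: general merchandise → 8.75% → $0.284375
Card game $15.22: toys and games → 8.25% → $1.25565
Coat rack $38.91: furniture, under $300.00 → 3% → $1.1673
Desk lamp $47.66: furniture, under $300.00 → 3% → $1.4298
Action figure $27.29: toys and games → 8.25% → $2.251425
Blazer $82.85: clothing and footwear → 0% → $0.00
Umbrella $31.50: general merchandise → 8.75% → $2.75625
Scarf $21.93: clothing and footwear → 0% → $0.00
Canvas tote bag $13.84: general merchandise → 8.75% → $1.211
Sundress $90.53: clothing and footwear → 0% → $0.00
Unrounded tax sum = $55.657225 → $55.66

$55.66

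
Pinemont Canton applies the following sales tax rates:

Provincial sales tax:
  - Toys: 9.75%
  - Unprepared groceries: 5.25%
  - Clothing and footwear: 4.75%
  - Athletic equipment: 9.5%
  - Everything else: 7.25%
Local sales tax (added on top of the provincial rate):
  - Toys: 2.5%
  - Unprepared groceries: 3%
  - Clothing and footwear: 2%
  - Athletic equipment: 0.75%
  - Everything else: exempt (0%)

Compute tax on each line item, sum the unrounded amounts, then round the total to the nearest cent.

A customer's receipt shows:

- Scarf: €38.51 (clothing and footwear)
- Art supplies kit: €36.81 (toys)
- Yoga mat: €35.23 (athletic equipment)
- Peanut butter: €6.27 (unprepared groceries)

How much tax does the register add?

€11.24

Scarf €38.51: clothing and footwear → 4.75% + 2% local = 6.75% → €2.599425
Art supplies kit €36.81: toys → 9.75% + 2.5% local = 12.25% → €4.509225
Yoga mat €35.23: athletic equipment → 9.5% + 0.75% local = 10.25% → €3.611075
Peanut butter €6.27: unprepared groceries → 5.25% + 3% local = 8.25% → €0.517275
Unrounded tax sum = €11.237 → €11.24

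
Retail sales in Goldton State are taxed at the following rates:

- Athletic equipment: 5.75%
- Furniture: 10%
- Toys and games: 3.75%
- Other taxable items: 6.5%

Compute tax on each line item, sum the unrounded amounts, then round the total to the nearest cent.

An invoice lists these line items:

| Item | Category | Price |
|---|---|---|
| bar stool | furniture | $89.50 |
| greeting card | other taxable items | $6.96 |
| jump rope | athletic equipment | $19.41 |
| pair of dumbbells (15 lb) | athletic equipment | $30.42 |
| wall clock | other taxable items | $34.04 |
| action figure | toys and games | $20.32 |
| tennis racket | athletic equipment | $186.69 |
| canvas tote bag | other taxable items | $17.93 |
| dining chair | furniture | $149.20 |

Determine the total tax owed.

$42.06

Bar stool $89.50: furniture → 10% → $8.95
Greeting card $6.96: other taxable items → 6.5% → $0.4524
Jump rope $19.41: athletic equipment → 5.75% → $1.116075
Pair of dumbbells (15 lb) $30.42: athletic equipment → 5.75% → $1.74915
Wall clock $34.04: other taxable items → 6.5% → $2.2126
Action figure $20.32: toys and games → 3.75% → $0.762
Tennis racket $186.69: athletic equipment → 5.75% → $10.734675
Canvas tote bag $17.93: other taxable items → 6.5% → $1.16545
Dining chair $149.20: furniture → 10% → $14.92
Unrounded tax sum = $42.06235 → $42.06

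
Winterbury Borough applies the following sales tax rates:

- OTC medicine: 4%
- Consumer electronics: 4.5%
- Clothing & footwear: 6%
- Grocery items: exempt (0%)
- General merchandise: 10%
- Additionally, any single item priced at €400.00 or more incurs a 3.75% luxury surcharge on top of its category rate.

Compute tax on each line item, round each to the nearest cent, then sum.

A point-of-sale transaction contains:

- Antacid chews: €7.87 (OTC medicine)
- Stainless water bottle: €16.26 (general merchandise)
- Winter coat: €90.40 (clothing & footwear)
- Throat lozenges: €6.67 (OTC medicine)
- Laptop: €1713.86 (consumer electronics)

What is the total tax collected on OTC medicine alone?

€0.58

Antacid chews €7.87: OTC medicine → 4% → €0.31
Throat lozenges €6.67: OTC medicine → 4% → €0.27
Tax on OTC medicine = €0.31 + €0.27 = €0.58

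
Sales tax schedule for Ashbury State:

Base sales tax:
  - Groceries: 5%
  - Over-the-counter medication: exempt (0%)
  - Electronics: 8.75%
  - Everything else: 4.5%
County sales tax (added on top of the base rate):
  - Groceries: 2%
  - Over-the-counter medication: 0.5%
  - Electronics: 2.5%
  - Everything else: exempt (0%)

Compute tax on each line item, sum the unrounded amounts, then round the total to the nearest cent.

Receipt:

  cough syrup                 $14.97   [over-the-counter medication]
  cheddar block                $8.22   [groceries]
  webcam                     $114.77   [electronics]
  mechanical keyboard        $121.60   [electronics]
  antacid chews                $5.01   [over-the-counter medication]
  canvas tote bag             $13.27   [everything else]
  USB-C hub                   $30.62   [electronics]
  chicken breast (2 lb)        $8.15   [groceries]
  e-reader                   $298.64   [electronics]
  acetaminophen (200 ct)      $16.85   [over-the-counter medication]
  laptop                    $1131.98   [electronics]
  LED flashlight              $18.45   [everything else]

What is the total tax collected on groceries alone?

$1.15

Cheddar block $8.22: groceries → 5% + 2% county = 7% → $0.5754
Chicken breast (2 lb) $8.15: groceries → 5% + 2% county = 7% → $0.5705
Tax on groceries: unrounded sum = $1.1459 → $1.15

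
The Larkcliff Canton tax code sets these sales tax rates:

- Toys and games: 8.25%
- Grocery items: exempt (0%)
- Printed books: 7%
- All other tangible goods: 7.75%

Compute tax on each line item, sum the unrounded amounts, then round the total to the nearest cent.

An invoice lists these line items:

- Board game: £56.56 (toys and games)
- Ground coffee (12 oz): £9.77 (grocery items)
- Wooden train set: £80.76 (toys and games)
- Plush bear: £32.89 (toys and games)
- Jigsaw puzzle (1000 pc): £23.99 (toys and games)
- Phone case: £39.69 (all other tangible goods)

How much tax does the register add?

£19.10

Board game £56.56: toys and games → 8.25% → £4.6662
Ground coffee (12 oz) £9.77: grocery items → 0% → £0.00
Wooden train set £80.76: toys and games → 8.25% → £6.6627
Plush bear £32.89: toys and games → 8.25% → £2.713425
Jigsaw puzzle (1000 pc) £23.99: toys and games → 8.25% → £1.979175
Phone case £39.69: all other tangible goods → 7.75% → £3.075975
Unrounded tax sum = £19.097475 → £19.10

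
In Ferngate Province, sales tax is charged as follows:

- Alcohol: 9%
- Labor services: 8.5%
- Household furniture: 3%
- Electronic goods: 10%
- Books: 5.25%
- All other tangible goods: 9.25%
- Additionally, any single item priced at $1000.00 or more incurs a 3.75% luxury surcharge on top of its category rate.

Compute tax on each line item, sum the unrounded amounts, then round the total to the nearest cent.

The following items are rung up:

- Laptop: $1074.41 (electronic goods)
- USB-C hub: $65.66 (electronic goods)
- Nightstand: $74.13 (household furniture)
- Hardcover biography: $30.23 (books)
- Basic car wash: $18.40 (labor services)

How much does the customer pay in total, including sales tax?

$1422.50

Laptop $1074.41: electronic goods → 10% + 3.75% surcharge = 13.75% → $147.731375
USB-C hub $65.66: electronic goods → 10% → $6.566
Nightstand $74.13: household furniture → 3% → $2.2239
Hardcover biography $30.23: books → 5.25% → $1.587075
Basic car wash $18.40: labor services → 8.5% → $1.564
Subtotal = $1262.83; unrounded tax = $159.67235 → $159.67; total due = $1422.50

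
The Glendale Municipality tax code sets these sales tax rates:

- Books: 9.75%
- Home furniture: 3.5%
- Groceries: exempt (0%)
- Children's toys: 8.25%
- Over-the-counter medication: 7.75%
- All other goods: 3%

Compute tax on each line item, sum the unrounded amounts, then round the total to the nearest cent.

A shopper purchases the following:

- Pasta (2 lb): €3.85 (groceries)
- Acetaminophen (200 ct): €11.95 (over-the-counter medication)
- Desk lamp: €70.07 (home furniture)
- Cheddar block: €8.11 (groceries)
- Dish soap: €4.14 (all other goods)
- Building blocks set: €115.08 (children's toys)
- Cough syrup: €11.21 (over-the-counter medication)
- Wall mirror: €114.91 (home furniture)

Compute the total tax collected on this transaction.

Pasta (2 lb) €3.85: groceries → 0% → €0.00
Acetaminophen (200 ct) €11.95: over-the-counter medication → 7.75% → €0.926125
Desk lamp €70.07: home furniture → 3.5% → €2.45245
Cheddar block €8.11: groceries → 0% → €0.00
Dish soap €4.14: all other goods → 3% → €0.1242
Building blocks set €115.08: children's toys → 8.25% → €9.4941
Cough syrup €11.21: over-the-counter medication → 7.75% → €0.868775
Wall mirror €114.91: home furniture → 3.5% → €4.02185
Unrounded tax sum = €17.8875 → €17.89

€17.89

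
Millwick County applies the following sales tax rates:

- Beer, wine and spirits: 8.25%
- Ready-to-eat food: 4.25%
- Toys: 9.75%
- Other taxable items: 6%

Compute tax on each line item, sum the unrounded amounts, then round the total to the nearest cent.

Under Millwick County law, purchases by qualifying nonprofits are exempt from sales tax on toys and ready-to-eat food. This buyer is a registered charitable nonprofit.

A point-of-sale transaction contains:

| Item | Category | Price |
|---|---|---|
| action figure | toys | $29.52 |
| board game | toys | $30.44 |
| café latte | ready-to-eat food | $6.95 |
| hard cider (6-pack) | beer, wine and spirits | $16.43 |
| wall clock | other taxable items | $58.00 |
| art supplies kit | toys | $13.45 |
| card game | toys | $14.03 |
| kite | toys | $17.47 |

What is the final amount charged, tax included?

$191.13

Action figure $29.52: toys, buyer-exempt → 0% → $0.00
Board game $30.44: toys, buyer-exempt → 0% → $0.00
Café latte $6.95: ready-to-eat food, buyer-exempt → 0% → $0.00
Hard cider (6-pack) $16.43: beer, wine and spirits → 8.25% → $1.355475
Wall clock $58.00: other taxable items → 6% → $3.48
Art supplies kit $13.45: toys, buyer-exempt → 0% → $0.00
Card game $14.03: toys, buyer-exempt → 0% → $0.00
Kite $17.47: toys, buyer-exempt → 0% → $0.00
Subtotal = $186.29; unrounded tax = $4.835475 → $4.84; total due = $191.13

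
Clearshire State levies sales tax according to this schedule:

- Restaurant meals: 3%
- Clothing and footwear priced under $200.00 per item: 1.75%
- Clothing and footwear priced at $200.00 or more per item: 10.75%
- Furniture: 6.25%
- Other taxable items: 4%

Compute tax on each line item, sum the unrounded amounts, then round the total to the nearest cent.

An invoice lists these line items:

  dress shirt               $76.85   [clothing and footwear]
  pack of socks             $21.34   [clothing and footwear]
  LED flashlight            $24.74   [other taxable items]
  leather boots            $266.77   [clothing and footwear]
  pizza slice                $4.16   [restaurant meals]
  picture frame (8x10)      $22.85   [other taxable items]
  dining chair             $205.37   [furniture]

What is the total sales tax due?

Dress shirt $76.85: clothing and footwear, under $200.00 → 1.75% → $1.344875
Pack of socks $21.34: clothing and footwear, under $200.00 → 1.75% → $0.37345
LED flashlight $24.74: other taxable items → 4% → $0.9896
Leather boots $266.77: clothing and footwear, $200.00 or more → 10.75% → $28.677775
Pizza slice $4.16: restaurant meals → 3% → $0.1248
Picture frame (8x10) $22.85: other taxable items → 4% → $0.914
Dining chair $205.37: furniture → 6.25% → $12.835625
Unrounded tax sum = $45.260125 → $45.26

$45.26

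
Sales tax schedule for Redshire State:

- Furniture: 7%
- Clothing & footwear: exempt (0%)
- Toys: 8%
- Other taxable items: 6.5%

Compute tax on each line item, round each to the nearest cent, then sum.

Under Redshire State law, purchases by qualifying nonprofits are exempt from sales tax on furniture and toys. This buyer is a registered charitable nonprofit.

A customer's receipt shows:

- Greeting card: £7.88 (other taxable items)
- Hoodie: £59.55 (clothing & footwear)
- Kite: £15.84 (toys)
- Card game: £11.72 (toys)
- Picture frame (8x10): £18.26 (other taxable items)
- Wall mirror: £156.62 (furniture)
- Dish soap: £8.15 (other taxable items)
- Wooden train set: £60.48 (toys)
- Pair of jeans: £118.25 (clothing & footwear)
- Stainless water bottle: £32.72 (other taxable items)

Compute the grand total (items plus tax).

£493.83

Greeting card £7.88: other taxable items → 6.5% → £0.51
Hoodie £59.55: clothing & footwear → 0% → £0.00
Kite £15.84: toys, buyer-exempt → 0% → £0.00
Card game £11.72: toys, buyer-exempt → 0% → £0.00
Picture frame (8x10) £18.26: other taxable items → 6.5% → £1.19
Wall mirror £156.62: furniture, buyer-exempt → 0% → £0.00
Dish soap £8.15: other taxable items → 6.5% → £0.53
Wooden train set £60.48: toys, buyer-exempt → 0% → £0.00
Pair of jeans £118.25: clothing & footwear → 0% → £0.00
Stainless water bottle £32.72: other taxable items → 6.5% → £2.13
Subtotal = £489.47; tax = £4.36; total due = £493.83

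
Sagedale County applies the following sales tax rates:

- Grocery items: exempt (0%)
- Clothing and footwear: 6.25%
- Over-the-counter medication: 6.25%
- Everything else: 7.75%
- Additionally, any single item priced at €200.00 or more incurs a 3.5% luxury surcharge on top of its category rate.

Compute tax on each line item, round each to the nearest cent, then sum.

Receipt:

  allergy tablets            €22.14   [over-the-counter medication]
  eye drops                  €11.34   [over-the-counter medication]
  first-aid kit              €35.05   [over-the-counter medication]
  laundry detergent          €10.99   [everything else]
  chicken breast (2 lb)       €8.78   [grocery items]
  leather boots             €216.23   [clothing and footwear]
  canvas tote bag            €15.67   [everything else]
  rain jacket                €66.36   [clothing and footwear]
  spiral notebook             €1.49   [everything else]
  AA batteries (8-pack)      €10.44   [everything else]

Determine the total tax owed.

€32.50

Allergy tablets €22.14: over-the-counter medication → 6.25% → €1.38
Eye drops €11.34: over-the-counter medication → 6.25% → €0.71
First-aid kit €35.05: over-the-counter medication → 6.25% → €2.19
Laundry detergent €10.99: everything else → 7.75% → €0.85
Chicken breast (2 lb) €8.78: grocery items → 0% → €0.00
Leather boots €216.23: clothing and footwear → 6.25% + 3.5% surcharge = 9.75% → €21.08
Canvas tote bag €15.67: everything else → 7.75% → €1.21
Rain jacket €66.36: clothing and footwear → 6.25% → €4.15
Spiral notebook €1.49: everything else → 7.75% → €0.12
AA batteries (8-pack) €10.44: everything else → 7.75% → €0.81
Total tax = €1.38 + €0.71 + €2.19 + €0.85 + €21.08 + €1.21 + €4.15 + €0.12 + €0.81 = €32.50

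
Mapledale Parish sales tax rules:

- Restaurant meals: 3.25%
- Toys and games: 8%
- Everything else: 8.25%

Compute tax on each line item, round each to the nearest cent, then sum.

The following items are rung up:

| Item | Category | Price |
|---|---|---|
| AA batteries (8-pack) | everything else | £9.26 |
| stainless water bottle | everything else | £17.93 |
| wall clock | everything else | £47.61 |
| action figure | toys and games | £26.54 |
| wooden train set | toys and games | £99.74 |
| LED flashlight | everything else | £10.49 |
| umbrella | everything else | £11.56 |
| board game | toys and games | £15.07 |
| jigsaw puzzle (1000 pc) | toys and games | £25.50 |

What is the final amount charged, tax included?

AA batteries (8-pack) £9.26: everything else → 8.25% → £0.76
Stainless water bottle £17.93: everything else → 8.25% → £1.48
Wall clock £47.61: everything else → 8.25% → £3.93
Action figure £26.54: toys and games → 8% → £2.12
Wooden train set £99.74: toys and games → 8% → £7.98
LED flashlight £10.49: everything else → 8.25% → £0.87
Umbrella £11.56: everything else → 8.25% → £0.95
Board game £15.07: toys and games → 8% → £1.21
Jigsaw puzzle (1000 pc) £25.50: toys and games → 8% → £2.04
Subtotal = £263.70; tax = £21.34; total due = £285.04

£285.04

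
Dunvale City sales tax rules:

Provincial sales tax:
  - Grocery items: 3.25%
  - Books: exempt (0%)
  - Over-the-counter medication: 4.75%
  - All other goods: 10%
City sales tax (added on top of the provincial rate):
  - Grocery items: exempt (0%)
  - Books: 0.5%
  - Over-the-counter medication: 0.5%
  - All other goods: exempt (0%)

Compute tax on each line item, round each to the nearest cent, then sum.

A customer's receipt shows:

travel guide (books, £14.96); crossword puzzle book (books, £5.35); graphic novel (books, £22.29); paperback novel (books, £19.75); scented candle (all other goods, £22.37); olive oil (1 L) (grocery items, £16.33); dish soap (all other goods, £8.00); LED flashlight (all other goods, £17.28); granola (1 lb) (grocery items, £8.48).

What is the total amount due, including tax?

£140.70

Travel guide £14.96: books → 0% + 0.5% city = 0.5% → £0.07
Crossword puzzle book £5.35: books → 0% + 0.5% city = 0.5% → £0.03
Graphic novel £22.29: books → 0% + 0.5% city = 0.5% → £0.11
Paperback novel £19.75: books → 0% + 0.5% city = 0.5% → £0.10
Scented candle £22.37: all other goods → 10% + 0% city = 10% → £2.24
Olive oil (1 L) £16.33: grocery items → 3.25% + 0% city = 3.25% → £0.53
Dish soap £8.00: all other goods → 10% + 0% city = 10% → £0.80
LED flashlight £17.28: all other goods → 10% + 0% city = 10% → £1.73
Granola (1 lb) £8.48: grocery items → 3.25% + 0% city = 3.25% → £0.28
Subtotal = £134.81; tax = £5.89; total due = £140.70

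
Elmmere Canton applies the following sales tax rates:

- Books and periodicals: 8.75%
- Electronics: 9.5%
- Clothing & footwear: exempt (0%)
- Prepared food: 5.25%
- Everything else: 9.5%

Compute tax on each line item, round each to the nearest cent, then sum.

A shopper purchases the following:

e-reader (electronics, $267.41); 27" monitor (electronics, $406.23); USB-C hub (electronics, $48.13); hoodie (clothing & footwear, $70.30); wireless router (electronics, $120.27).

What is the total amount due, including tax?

E-reader $267.41: electronics → 9.5% → $25.40
27" monitor $406.23: electronics → 9.5% → $38.59
USB-C hub $48.13: electronics → 9.5% → $4.57
Hoodie $70.30: clothing & footwear → 0% → $0.00
Wireless router $120.27: electronics → 9.5% → $11.43
Subtotal = $912.34; tax = $79.99; total due = $992.33

$992.33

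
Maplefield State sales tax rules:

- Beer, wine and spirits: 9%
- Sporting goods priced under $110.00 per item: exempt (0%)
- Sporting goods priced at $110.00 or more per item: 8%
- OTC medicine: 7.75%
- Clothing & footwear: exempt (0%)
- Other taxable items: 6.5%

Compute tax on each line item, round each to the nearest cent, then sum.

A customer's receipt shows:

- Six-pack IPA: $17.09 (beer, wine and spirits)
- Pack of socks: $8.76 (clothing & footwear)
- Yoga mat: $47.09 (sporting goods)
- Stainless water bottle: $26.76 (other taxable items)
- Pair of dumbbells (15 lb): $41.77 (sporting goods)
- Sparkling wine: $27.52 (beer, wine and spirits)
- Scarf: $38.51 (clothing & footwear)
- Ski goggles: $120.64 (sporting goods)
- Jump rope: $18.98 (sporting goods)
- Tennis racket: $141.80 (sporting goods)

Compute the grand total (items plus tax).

Six-pack IPA $17.09: beer, wine and spirits → 9% → $1.54
Pack of socks $8.76: clothing & footwear → 0% → $0.00
Yoga mat $47.09: sporting goods, under $110.00 → 0% → $0.00
Stainless water bottle $26.76: other taxable items → 6.5% → $1.74
Pair of dumbbells (15 lb) $41.77: sporting goods, under $110.00 → 0% → $0.00
Sparkling wine $27.52: beer, wine and spirits → 9% → $2.48
Scarf $38.51: clothing & footwear → 0% → $0.00
Ski goggles $120.64: sporting goods, $110.00 or more → 8% → $9.65
Jump rope $18.98: sporting goods, under $110.00 → 0% → $0.00
Tennis racket $141.80: sporting goods, $110.00 or more → 8% → $11.34
Subtotal = $488.92; tax = $26.75; total due = $515.67

$515.67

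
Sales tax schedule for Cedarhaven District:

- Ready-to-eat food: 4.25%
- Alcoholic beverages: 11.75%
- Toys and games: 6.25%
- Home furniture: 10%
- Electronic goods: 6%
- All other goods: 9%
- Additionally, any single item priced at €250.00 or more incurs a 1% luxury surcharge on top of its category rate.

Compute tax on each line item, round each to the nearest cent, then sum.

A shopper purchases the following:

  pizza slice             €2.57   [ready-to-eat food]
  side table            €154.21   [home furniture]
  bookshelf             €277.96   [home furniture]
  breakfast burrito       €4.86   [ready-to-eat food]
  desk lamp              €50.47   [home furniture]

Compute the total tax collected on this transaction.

Pizza slice €2.57: ready-to-eat food → 4.25% → €0.11
Side table €154.21: home furniture → 10% → €15.42
Bookshelf €277.96: home furniture → 10% + 1% surcharge = 11% → €30.58
Breakfast burrito €4.86: ready-to-eat food → 4.25% → €0.21
Desk lamp €50.47: home furniture → 10% → €5.05
Total tax = €0.11 + €15.42 + €30.58 + €0.21 + €5.05 = €51.37

€51.37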